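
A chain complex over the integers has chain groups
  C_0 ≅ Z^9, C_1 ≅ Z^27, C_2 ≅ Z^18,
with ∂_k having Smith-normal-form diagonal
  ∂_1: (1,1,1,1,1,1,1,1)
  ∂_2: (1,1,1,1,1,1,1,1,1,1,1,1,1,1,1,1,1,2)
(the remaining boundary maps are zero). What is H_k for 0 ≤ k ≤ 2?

H_0 = Z,  H_1 = Z ⊕ Z/2,  H_2 = 0.

H_0: b_0 = 9 − 0 − 8 = 1; torsion from ∂_1 factors > 1: none. So H_0 = Z.
H_1: b_1 = 27 − 8 − 18 = 1; torsion from ∂_2 factors > 1: [2]. So H_1 = Z ⊕ Z/2.
H_2: b_2 = 18 − 18 − 0 = 0; torsion from ∂_3 factors > 1: none. So H_2 = 0.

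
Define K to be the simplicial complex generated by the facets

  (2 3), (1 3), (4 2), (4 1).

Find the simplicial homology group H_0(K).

Order the vertices as 1 < 2 < 3 < 4. Listing each simplex with vertices in this order, K has dimension 1 with simplices:

  0-simplices (4): [1], [2], [3], [4]
  1-simplices (4): [1,3], [1,4], [2,3], [2,4]

Hence C_0 ≅ Z^4, C_1 ≅ Z^4.

The boundary map ∂_1: C_1 → C_0 maps an edge to its endpoints' difference, ∂[p,q] = q − p. For instance
  ∂[2,4] = [4] − [2].
The resulting 4×4 matrix has rank 3, and its Smith normal form has invariant factors (1,1,1).

Reading off H_k = ker ∂_k / im ∂_{k+1}:

  H_0: rank C_0 − rank ∂_1 = 4 − 3 = 1, and the invariant factors of ∂_1 are all 1, so H_0 ≅ Z.

(K is a triangulation of the circle S^1.)

H_0 = Z.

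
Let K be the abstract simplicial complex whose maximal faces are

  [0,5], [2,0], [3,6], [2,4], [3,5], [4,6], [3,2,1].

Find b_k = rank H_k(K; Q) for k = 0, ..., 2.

K has 7 vertices, 9 edges, 1 triangle.
rank ∂_0 = 0, rank ∂_1 = 6 ⇒ b_0 = 7 − 0 − 6 = 1; all invariant factors of ∂_1 are 1 so no torsion. So H_0 = Z.
rank ∂_1 = 6, rank ∂_2 = 1 ⇒ b_1 = 9 − 6 − 1 = 2; all invariant factors of ∂_2 are 1 so no torsion. So H_1 = Z^2.
rank ∂_2 = 1, rank ∂_3 = 0 ⇒ b_2 = 1 − 1 − 0 = 0. So H_2 = 0.

b_0 = 1, b_1 = 2, b_2 = 0.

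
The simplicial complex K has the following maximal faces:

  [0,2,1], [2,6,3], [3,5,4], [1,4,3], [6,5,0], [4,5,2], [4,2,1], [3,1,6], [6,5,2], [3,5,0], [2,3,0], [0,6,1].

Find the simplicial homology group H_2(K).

Fix the vertex order 0 < 1 < 2 < 3 < 4 < 5 < 6 and write every simplex with vertices in increasing order. Then dim K = 2 and the simplices of K are:

  0-simplices (7): [0], [1], [2], [3], [4], [5], [6]
  1-simplices (18): [0,1], [0,2], [0,3], [0,5], [0,6], [1,2], [1,3], [1,4], [1,6], [2,3], [2,4], [2,5], [2,6], [3,4], [3,5], [3,6], [4,5], [5,6]
  2-simplices (12): [0,1,2], [0,1,6], [0,2,3], [0,3,5], [0,5,6], [1,2,4], [1,3,4], [1,3,6], [2,3,6], [2,4,5], [2,5,6], [3,4,5]

Hence C_0 ≅ Z^7, C_1 ≅ Z^18, C_2 ≅ Z^12.

Boundary ∂_1: C_1 → C_0 maps an edge to its endpoints' difference, ∂[p,q] = q − p. For instance
  ∂[0,2] = [2] − [0].
This gives a 7×18 integer matrix of rank 6; reducing to Smith normal form yields diagonal entries (1,1,1,1,1,1).

The boundary map ∂_2: C_2 → C_1 sends each 2-simplex [p,q,r] to [q,r] − [p,r] + [p,q]. For instance
  ∂[2,3,6] = [3,6] − [2,6] + [2,3],
  ∂[2,4,5] = [4,5] − [2,5] + [2,4].
The resulting 18×12 matrix has rank 12, and its Smith normal form has invariant factors (1,1,1,1,1,1,1,1,1,1,1,2).

Now H_k = ker ∂_k / im ∂_{k+1}, so:

  H_2: rank ker ∂_2 − rank ∂_3 = (12 − 12) − 0 = 0, and there is no ∂_3, so H_2 = 0.

H_2 = 0.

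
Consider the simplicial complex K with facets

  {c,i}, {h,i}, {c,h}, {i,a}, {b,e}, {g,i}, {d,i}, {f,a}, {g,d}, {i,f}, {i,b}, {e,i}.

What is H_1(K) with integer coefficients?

We work with the vertex ordering a < b < c < d < e < f < g < h < i. The simplices of K, each written with vertices in increasing order, are:

  0-simplices (9): a, b, c, d, e, f, g, h, i
  1-simplices (12): af, ai, be, bi, ch, ci, dg, di, ei, fi, gi, hi

Hence C_0 ≅ Z^9, C_1 ≅ Z^12.

Boundary ∂_1: C_1 → C_0 is given by ∂[p,q] = [q] − [p].
The 9×12 boundary matrix has rank 8 and Smith normal form diag(1,1,1,1,1,1,1,1).

From H_k ≅ ker(∂_k) / im(∂_{k+1}) we obtain:

  H_1: rank ker ∂_1 − rank ∂_2 = (12 − 8) − 0 = 4, and there is no ∂_2, so H_1 = Z^4.

H_1 = Z^4.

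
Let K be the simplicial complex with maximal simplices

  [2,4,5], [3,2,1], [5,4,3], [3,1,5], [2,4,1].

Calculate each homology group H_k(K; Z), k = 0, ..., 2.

Fix the vertex order 1 < 2 < 3 < 4 < 5 and write every simplex with vertices in increasing order. Then dim K = 2 and the simplices of K are:

  0-simplices (5): [1], [2], [3], [4], [5]
  1-simplices (10): [1,2], [1,3], [1,4], [1,5], [2,3], [2,4], [2,5], [3,4], [3,5], [4,5]
  2-simplices (5): [1,2,3], [1,2,4], [1,3,5], [2,4,5], [3,4,5]

so the chain groups are C_0 ≅ Z^5, C_1 ≅ Z^10, C_2 ≅ Z^5.

∂_1: C_1 → C_0 maps an edge to its endpoints' difference, ∂[p,q] = q − p.
The 5×10 boundary matrix has rank 4 and Smith normal form diag(1,1,1,1).

Boundary ∂_2: C_2 → C_1 sends each 2-simplex [p,q,r] to [q,r] − [p,r] + [p,q]. For instance
  ∂[1,2,3] = [2,3] − [1,3] + [1,2],
  ∂[3,4,5] = [4,5] − [3,5] + [3,4].
The resulting 10×5 matrix has rank 5, and its Smith normal form has invariant factors (1,1,1,1,1).

Computing H_k = (kernel of ∂_k) / (image of ∂_{k+1}):

  H_0: rank C_0 − rank ∂_1 = 5 − 4 = 1, and the invariant factors of ∂_1 are all 1, so H_0 = Z.
  H_1: rank ker ∂_1 − rank ∂_2 = (10 − 4) − 5 = 1, and the invariant factors of ∂_2 are all 1, so H_1 = Z.
  H_2: rank ker ∂_2 − rank ∂_3 = (5 − 5) − 0 = 0, and there is no ∂_3, so H_2 = 0.

H_0 = Z,  H_1 = Z,  H_2 = 0.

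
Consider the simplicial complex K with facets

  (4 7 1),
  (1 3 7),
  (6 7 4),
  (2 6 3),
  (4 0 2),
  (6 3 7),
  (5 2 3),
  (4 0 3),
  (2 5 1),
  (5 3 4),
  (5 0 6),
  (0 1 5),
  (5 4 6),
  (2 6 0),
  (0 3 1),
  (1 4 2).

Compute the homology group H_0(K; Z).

We work with the vertex ordering 0 < 1 < 2 < 3 < 4 < 5 < 6 < 7. The simplices of K, each written with vertices in increasing order, are:

  0-simplices (8): [0], [1], [2], [3], [4], [5], [6], [7]
  1-simplices (24): (24 of them)
  2-simplices (16): [0,1,3], [0,1,5], [0,2,4], [0,2,6], [0,3,4], [0,5,6], [1,2,4], [1,2,5], [1,3,7], [1,4,7], [2,3,5], [2,3,6], [3,4,5], [3,6,7], [4,5,6], [4,6,7]

giving chain groups C_0 ≅ Z^8, C_1 ≅ Z^24, C_2 ≅ Z^16.

The boundary map ∂_1: C_1 → C_0 maps an edge to its endpoints' difference, ∂[p,q] = q − p. For instance
  ∂[4,5] = [5] − [4].
The 8×24 boundary matrix has rank 7 and Smith normal form diag(1,1,1,1,1,1,1).

∂_2: C_2 → C_1 acts by ∂[p,q,r] = [q,r] − [p,r] + [p,q]. For instance
  ∂[4,5,6] = [5,6] − [4,6] + [4,5],
  ∂[1,2,4] = [2,4] − [1,4] + [1,2].
As a 24×16 matrix over Z this has rank 15, with invariant factors (1,1,1,1,1,1,1,1,1,1,1,1,1,1,1).

Computing H_k = (kernel of ∂_k) / (image of ∂_{k+1}):

  H_0: rank C_0 − rank ∂_1 = 8 − 7 = 1, and the invariant factors of ∂_1 are all 1, so H_0 ≅ Z.

(K is a triangulation of the torus T^2.)

H_0 ≅ Z.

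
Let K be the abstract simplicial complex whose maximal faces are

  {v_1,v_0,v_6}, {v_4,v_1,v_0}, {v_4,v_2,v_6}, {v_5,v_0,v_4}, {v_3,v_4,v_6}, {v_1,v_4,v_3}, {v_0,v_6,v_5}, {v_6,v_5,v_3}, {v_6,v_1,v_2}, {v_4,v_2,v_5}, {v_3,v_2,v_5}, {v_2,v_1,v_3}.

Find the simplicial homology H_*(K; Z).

H_0 = Z,  H_1 = Z/2,  H_2 = 0.

We work with the vertex ordering v_0 < v_1 < v_2 < v_3 < v_4 < v_5 < v_6. The simplices of K, each written with vertices in increasing order, are:

  0-simplices (7): [v_0], [v_1], [v_2], [v_3], [v_4], [v_5], [v_6]
  1-simplices (18): (18 of them)
  2-simplices (12): (12 of them)

giving chain groups C_0 ≅ Z^7, C_1 ≅ Z^18, C_2 ≅ Z^12.

The boundary map ∂_1: C_1 → C_0 is given by ∂[p,q] = [q] − [p]. For instance
  ∂[v_2,v_6] = [v_6] − [v_2].
The 7×18 boundary matrix has rank 6 and Smith normal form diag(1,1,1,1,1,1).

∂_2: C_2 → C_1 sends each 2-simplex [p,q,r] to [q,r] − [p,r] + [p,q]. For instance
  ∂[v_0,v_5,v_6] = [v_5,v_6] − [v_0,v_6] + [v_0,v_5],
  ∂[v_1,v_3,v_4] = [v_3,v_4] − [v_1,v_4] + [v_1,v_3].
The 18×12 boundary matrix has rank 12 and Smith normal form diag(1,1,1,1,1,1,1,1,1,1,1,2).

Reading off H_k = ker ∂_k / im ∂_{k+1}:

  H_0: rank C_0 − rank ∂_1 = 7 − 6 = 1, and the invariant factors of ∂_1 are all 1, so H_0 ≅ Z.
  H_1: rank ker ∂_1 − rank ∂_2 = (18 − 6) − 12 = 0, and ∂_2 has invariant factor 2 > 1, so H_1 ≅ Z/2.
  H_2: rank ker ∂_2 − rank ∂_3 = (12 − 12) − 0 = 0, and there is no ∂_3, so H_2 ≅ 0.

(K is a triangulation of the real projective plane RP^2.)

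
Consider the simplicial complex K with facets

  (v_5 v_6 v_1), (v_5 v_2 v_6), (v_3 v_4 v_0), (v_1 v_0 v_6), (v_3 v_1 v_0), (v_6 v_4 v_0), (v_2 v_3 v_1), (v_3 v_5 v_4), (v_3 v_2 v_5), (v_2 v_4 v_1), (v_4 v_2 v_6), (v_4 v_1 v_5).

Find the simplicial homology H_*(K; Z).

H_0 = Z,  H_1 = Z/2,  H_2 = 0.

Order the vertices as v_0 < v_1 < v_2 < v_3 < v_4 < v_5 < v_6. Listing each simplex with vertices in this order, K has dimension 2 with simplices:

  0-simplices (7): [v_0], [v_1], [v_2], [v_3], [v_4], [v_5], [v_6]
  1-simplices (18): (18 of them)
  2-simplices (12): (12 of them)

giving chain groups C_0 ≅ Z^7, C_1 ≅ Z^18, C_2 ≅ Z^12.

The boundary map ∂_1: C_1 → C_0 sends each edge [p,q] (with p < q) to q − p. For instance
  ∂[v_2,v_6] = [v_6] − [v_2].
As a 7×18 matrix over Z this has rank 6, with invariant factors (1,1,1,1,1,1).

The boundary map ∂_2: C_2 → C_1 sends each 2-simplex [p,q,r] to [q,r] − [p,r] + [p,q]. For instance
  ∂[v_0,v_3,v_4] = [v_3,v_4] − [v_0,v_4] + [v_0,v_3],
  ∂[v_3,v_4,v_5] = [v_4,v_5] − [v_3,v_5] + [v_3,v_4].
This gives a 18×12 integer matrix of rank 12; reducing to Smith normal form yields diagonal entries (1,1,1,1,1,1,1,1,1,1,1,2).

Computing H_k = (kernel of ∂_k) / (image of ∂_{k+1}):

  H_0: rank C_0 − rank ∂_1 = 7 − 6 = 1, and the invariant factors of ∂_1 are all 1, so H_0 ≅ Z.
  H_1: rank ker ∂_1 − rank ∂_2 = (18 − 6) − 12 = 0, and ∂_2 has invariant factor 2 > 1, so H_1 ≅ Z/2.
  H_2: rank ker ∂_2 − rank ∂_3 = (12 − 12) − 0 = 0, and there is no ∂_3, so H_2 ≅ 0.

As a check, the Euler characteristic is 7 − 18 + 12 = 1, which agrees with 1 − 0 + 0 = 1.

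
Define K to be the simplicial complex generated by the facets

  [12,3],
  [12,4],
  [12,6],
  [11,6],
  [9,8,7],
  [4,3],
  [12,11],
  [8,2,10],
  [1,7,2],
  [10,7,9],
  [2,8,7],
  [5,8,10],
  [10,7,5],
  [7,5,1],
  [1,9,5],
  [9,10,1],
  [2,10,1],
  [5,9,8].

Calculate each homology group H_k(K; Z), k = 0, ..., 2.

H_0 ≅ Z^2,  H_1 ≅ Z^2 ⊕ Z/2Z,  H_2 = 0.

Fix the vertex order 1 < 2 < 3 < 4 < 5 < 6 < 7 < 8 < 9 < 10 < 11 < 12 and write every simplex with vertices in increasing order. Then dim K = 2 and the simplices of K are:

  0-simplices (12): [1], [2], [3], [4], [5], [6], [7], [8], [9], [10], [11], [12]
  1-simplices (24): (24 of them)
  2-simplices (12): [1,2,7], [1,2,10], [1,5,7], [1,5,9], [1,9,10], [2,7,8], [2,8,10], [5,7,10], [5,8,9], [5,8,10], [7,8,9], [7,9,10]

giving chain groups C_0 ≅ Z^12, C_1 ≅ Z^24, C_2 ≅ Z^12.

The boundary map ∂_1: C_1 → C_0 is given by ∂[p,q] = [q] − [p]. For instance
  ∂[1,9] = [9] − [1].
The resulting 12×24 matrix has rank 10, and its Smith normal form has invariant factors (1,1,1,1,1,1,1,1,1,1).

∂_2: C_2 → C_1 acts by ∂[p,q,r] = [q,r] − [p,r] + [p,q]. For instance
  ∂[2,7,8] = [7,8] − [2,8] + [2,7],
  ∂[5,8,10] = [8,10] − [5,10] + [5,8].
As a 24×12 matrix over Z this has rank 12, with invariant factors (1,1,1,1,1,1,1,1,1,1,1,2).

Reading off H_k = ker ∂_k / im ∂_{k+1}:

  H_0: rank C_0 − rank ∂_1 = 12 − 10 = 2, and the invariant factors of ∂_1 are all 1, so H_0 = Z^2.
  H_1: rank ker ∂_1 − rank ∂_2 = (24 − 10) − 12 = 2, and ∂_2 has invariant factor 2 > 1, so H_1 = Z^2 ⊕ Z/2Z.
  H_2: rank ker ∂_2 − rank ∂_3 = (12 − 12) − 0 = 0, and there is no ∂_3, so H_2 = 0.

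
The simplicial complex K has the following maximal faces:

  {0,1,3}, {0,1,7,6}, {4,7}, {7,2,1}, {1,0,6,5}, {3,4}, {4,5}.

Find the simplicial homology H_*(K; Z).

Fix the vertex order 0 < 1 < 2 < 3 < 4 < 5 < 6 < 7 and write every simplex with vertices in increasing order. Then dim K = 3 and the simplices of K are:

  0-simplices (8): [0], [1], [2], [3], [4], [5], [6], [7]
  1-simplices (16): [0,1], [0,3], [0,5], [0,6], [0,7], [1,2], [1,3], [1,5], [1,6], [1,7], [2,7], [3,4], [4,5], [4,7], [5,6], [6,7]
  2-simplices (9): [0,1,3], [0,1,5], [0,1,6], [0,1,7], [0,5,6], [0,6,7], [1,2,7], [1,5,6], [1,6,7]
  3-simplices (2): [0,1,5,6], [0,1,6,7]

so the chain groups are C_0 ≅ Z^8, C_1 ≅ Z^16, C_2 ≅ Z^9, C_3 ≅ Z^2.

Boundary ∂_1: C_1 → C_0 is given by ∂[p,q] = [q] − [p]. For instance
  ∂[0,1] = [1] − [0].
The resulting 8×16 matrix has rank 7, and its Smith normal form has invariant factors (1,1,1,1,1,1,1).

∂_2: C_2 → C_1 acts by ∂[p,q,r] = [q,r] − [p,r] + [p,q]. For instance
  ∂[0,1,5] = [1,5] − [0,5] + [0,1],
  ∂[1,2,7] = [2,7] − [1,7] + [1,2].
The 16×9 boundary matrix has rank 7 and Smith normal form diag(1,1,1,1,1,1,1).

The boundary map ∂_3: C_3 → C_2 sends each 3-simplex σ to the alternating sum Σ_i (−1)^i (σ with its i-th vertex removed). For instance
  ∂[0,1,5,6] = [1,5,6] − [0,5,6] + [0,1,6] − [0,1,5],
  ∂[0,1,6,7] = [1,6,7] − [0,6,7] + [0,1,7] − [0,1,6].
The resulting 9×2 matrix has rank 2, and its Smith normal form has invariant factors (1,1).

Now H_k = ker ∂_k / im ∂_{k+1}, so:

  H_0: rank C_0 − rank ∂_1 = 8 − 7 = 1, and the invariant factors of ∂_1 are all 1, so H_0 ≅ Z.
  H_1: rank ker ∂_1 − rank ∂_2 = (16 − 7) − 7 = 2, and the invariant factors of ∂_2 are all 1, so H_1 ≅ Z^2.
  H_2: rank ker ∂_2 − rank ∂_3 = (9 − 7) − 2 = 0, and the invariant factors of ∂_3 are all 1, so H_2 ≅ 0.
  H_3: rank ker ∂_3 − rank ∂_4 = (2 − 2) − 0 = 0, and there is no ∂_4, so H_3 ≅ 0.

H_0 = Z,  H_1 = Z^2,  H_2 = 0,  H_3 = 0.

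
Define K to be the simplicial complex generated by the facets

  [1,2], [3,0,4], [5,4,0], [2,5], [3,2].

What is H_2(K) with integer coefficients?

H_2 = 0.

Order the vertices as 0 < 1 < 2 < 3 < 4 < 5. Listing each simplex with vertices in this order, K has dimension 2 with simplices:

  0-simplices (6): [0], [1], [2], [3], [4], [5]
  1-simplices (8): [0,3], [0,4], [0,5], [1,2], [2,3], [2,5], [3,4], [4,5]
  2-simplices (2): [0,3,4], [0,4,5]

Hence C_0 ≅ Z^6, C_1 ≅ Z^8, C_2 ≅ Z^2.

∂_1: C_1 → C_0 is given by ∂[p,q] = [q] − [p].
The 6×8 boundary matrix has rank 5 and Smith normal form diag(1,1,1,1,1).

Boundary ∂_2: C_2 → C_1 maps a triangle to the signed sum of its edges. For instance
  ∂[0,4,5] = [4,5] − [0,5] + [0,4],
  ∂[0,3,4] = [3,4] − [0,4] + [0,3].
The 8×2 boundary matrix has rank 2 and Smith normal form diag(1,1).

Reading off H_k = ker ∂_k / im ∂_{k+1}:

  H_2: rank ker ∂_2 − rank ∂_3 = (2 − 2) − 0 = 0, and there is no ∂_3, so H_2 = 0.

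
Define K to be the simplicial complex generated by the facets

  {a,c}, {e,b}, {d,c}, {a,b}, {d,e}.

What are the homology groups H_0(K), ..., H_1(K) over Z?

H_0 ≅ Z,  H_1 ≅ Z.

Fix the vertex order a < b < c < d < e and write every simplex with vertices in increasing order. Then dim K = 1 and the simplices of K are:

  0-simplices (5): a, b, c, d, e
  1-simplices (5): ab, ac, be, cd, de

giving chain groups C_0 ≅ Z^5, C_1 ≅ Z^5.

∂_1: C_1 → C_0 maps an edge to its endpoints' difference, ∂[p,q] = q − p.
As a 5×5 matrix over Z this has rank 4, with invariant factors (1,1,1,1).

Computing H_k = (kernel of ∂_k) / (image of ∂_{k+1}):

  H_0: rank C_0 − rank ∂_1 = 5 − 4 = 1, and the invariant factors of ∂_1 are all 1, so H_0 = Z.
  H_1: rank ker ∂_1 − rank ∂_2 = (5 − 4) − 0 = 1, and there is no ∂_2, so H_1 = Z.

As a check, the Euler characteristic is 5 − 5 = 0, which agrees with 1 − 1 = 0.
(K is a triangulation of the circle S^1.)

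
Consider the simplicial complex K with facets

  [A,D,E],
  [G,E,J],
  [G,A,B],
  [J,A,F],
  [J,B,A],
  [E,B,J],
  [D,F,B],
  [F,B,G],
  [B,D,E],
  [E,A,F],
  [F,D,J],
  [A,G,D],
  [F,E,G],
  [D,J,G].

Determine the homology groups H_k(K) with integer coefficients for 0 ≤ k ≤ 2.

H_0 ≅ Z,  H_1 ≅ Z^2,  H_2 ≅ Z.

Order the vertices as A < B < D < E < F < G < J. Listing each simplex with vertices in this order, K has dimension 2 with simplices:

  0-simplices (7): A, B, D, E, F, G, J
  1-simplices (21): AB, AD, AE, AF, AG, AJ, BD, BE, BF, BG, BJ, DE, DF, DG, DJ, EF, EG, EJ, FG, FJ, GJ
  2-simplices (14): ABG, ABJ, ADE, ADG, AEF, AFJ, BDE, BDF, BEJ, BFG, DFJ, DGJ, EFG, EGJ

so the chain groups are C_0 ≅ Z^7, C_1 ≅ Z^21, C_2 ≅ Z^14.

∂_1: C_1 → C_0 maps an edge to its endpoints' difference, ∂[p,q] = q − p.
The 7×21 boundary matrix has rank 6 and Smith normal form diag(1,1,1,1,1,1).

∂_2: C_2 → C_1 acts by ∂[p,q,r] = [q,r] − [p,r] + [p,q]. For instance
  ∂EGJ = GJ − EJ + EG,
  ∂DFJ = FJ − DJ + DF.
The 21×14 boundary matrix has rank 13 and Smith normal form diag(1,1,1,1,1,1,1,1,1,1,1,1,1).

Reading off H_k = ker ∂_k / im ∂_{k+1}:

  H_0: rank C_0 − rank ∂_1 = 7 − 6 = 1, and the invariant factors of ∂_1 are all 1, so H_0 = Z.
  H_1: rank ker ∂_1 − rank ∂_2 = (21 − 6) − 13 = 2, and the invariant factors of ∂_2 are all 1, so H_1 = Z^2.
  H_2: rank ker ∂_2 − rank ∂_3 = (14 − 13) − 0 = 1, and there is no ∂_3, so H_2 = Z.

(K is a triangulation of the torus T^2.)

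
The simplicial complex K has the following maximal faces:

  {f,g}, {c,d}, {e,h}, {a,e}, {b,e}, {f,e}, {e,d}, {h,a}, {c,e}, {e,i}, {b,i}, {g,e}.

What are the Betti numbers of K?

Take the total order a < b < c < d < e < f < g < h < i on the vertex set. Then K (dimension 1) consists of the simplices:

  0-simplices (9): a, b, c, d, e, f, g, h, i
  1-simplices (12): ae, ah, be, bi, cd, ce, de, ef, eg, eh, ei, fg

so the chain groups are C_0 ≅ Z^9, C_1 ≅ Z^12.

∂_1: C_1 → C_0 maps an edge to its endpoints' difference, ∂[p,q] = q − p. For instance
  ∂fg = g − f.
The resulting 9×12 matrix has rank 8, and its Smith normal form has invariant factors (1,1,1,1,1,1,1,1).

Reading off H_k = ker ∂_k / im ∂_{k+1}:

  H_0: rank C_0 − rank ∂_1 = 9 − 8 = 1, and the invariant factors of ∂_1 are all 1, so H_0 ≅ Z.
  H_1: rank ker ∂_1 − rank ∂_2 = (12 − 8) − 0 = 4, and there is no ∂_2, so H_1 ≅ Z^4.

As a check, the Euler characteristic is 9 − 12 = -3, which agrees with 1 − 4 = -3.
(K is a triangulation of a wedge of 4 circles.)

Hence the Betti numbers are b_0 = 1, b_1 = 4.

b_0 = 1, b_1 = 4.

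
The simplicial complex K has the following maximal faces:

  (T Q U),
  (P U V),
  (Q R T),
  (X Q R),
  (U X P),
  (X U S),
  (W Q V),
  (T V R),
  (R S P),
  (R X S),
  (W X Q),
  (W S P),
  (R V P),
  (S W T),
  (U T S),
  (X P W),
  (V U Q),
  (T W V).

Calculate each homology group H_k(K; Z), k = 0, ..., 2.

We work with the vertex ordering P < Q < R < S < T < U < V < W < X. The simplices of K, each written with vertices in increasing order, are:

  0-simplices (9): P, Q, R, S, T, U, V, W, X
  1-simplices (27): PR, PS, PU, PV, PW, PX, QR, QT, QU, QV, QW, QX, RS, RT, RV, RX, ST, SU, SW, SX, TU, TV, TW, UV, UX, VW, WX
  2-simplices (18): PRS, PRV, PSW, PUV, PUX, PWX, QRT, QRX, QTU, QUV, QVW, QWX, RSX, RTV, STU, STW, SUX, TVW

so the chain groups are C_0 ≅ Z^9, C_1 ≅ Z^27, C_2 ≅ Z^18.

The boundary map ∂_1: C_1 → C_0 sends each edge [p,q] (with p < q) to q − p.
The resulting 9×27 matrix has rank 8, and its Smith normal form has invariant factors (1,1,1,1,1,1,1,1).

∂_2: C_2 → C_1 acts by ∂[p,q,r] = [q,r] − [p,r] + [p,q]. For instance
  ∂PRS = RS − PS + PR,
  ∂QUV = UV − QV + QU.
The resulting 27×18 matrix has rank 18, and its Smith normal form has invariant factors (1,1,1,1,1,1,1,1,1,1,1,1,1,1,1,1,1,2).

Computing H_k = (kernel of ∂_k) / (image of ∂_{k+1}):

  H_0: rank C_0 − rank ∂_1 = 9 − 8 = 1, and the invariant factors of ∂_1 are all 1, so H_0 = Z.
  H_1: rank ker ∂_1 − rank ∂_2 = (27 − 8) − 18 = 1, and ∂_2 has invariant factor 2 > 1, so H_1 = Z ⊕ Z/2.
  H_2: rank ker ∂_2 − rank ∂_3 = (18 − 18) − 0 = 0, and there is no ∂_3, so H_2 = 0.

H_0 ≅ Z,  H_1 ≅ Z ⊕ Z/2,  H_2 = 0.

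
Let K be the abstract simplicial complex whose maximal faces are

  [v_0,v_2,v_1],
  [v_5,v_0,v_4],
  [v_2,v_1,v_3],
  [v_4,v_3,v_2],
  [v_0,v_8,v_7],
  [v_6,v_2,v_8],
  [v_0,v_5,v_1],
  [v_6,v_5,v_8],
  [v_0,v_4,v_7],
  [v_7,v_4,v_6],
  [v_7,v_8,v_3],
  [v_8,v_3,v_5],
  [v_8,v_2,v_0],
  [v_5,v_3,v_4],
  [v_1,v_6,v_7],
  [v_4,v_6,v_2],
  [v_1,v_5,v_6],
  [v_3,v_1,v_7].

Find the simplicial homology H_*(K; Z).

Fix the vertex order v_0 < v_1 < v_2 < v_3 < v_4 < v_5 < v_6 < v_7 < v_8 and write every simplex with vertices in increasing order. Then dim K = 2 and the simplices of K are:

  0-simplices (9): [v_0], [v_1], [v_2], [v_3], [v_4], [v_5], [v_6], [v_7], [v_8]
  1-simplices (27): (27 of them)
  2-simplices (18): (18 of them)

Hence C_0 ≅ Z^9, C_1 ≅ Z^27, C_2 ≅ Z^18.

∂_1: C_1 → C_0 maps an edge to its endpoints' difference, ∂[p,q] = q − p. For instance
  ∂[v_2,v_6] = [v_6] − [v_2].
This gives a 9×27 integer matrix of rank 8; reducing to Smith normal form yields diagonal entries (1,1,1,1,1,1,1,1).

∂_2: C_2 → C_1 acts by ∂[p,q,r] = [q,r] − [p,r] + [p,q]. For instance
  ∂[v_1,v_3,v_7] = [v_3,v_7] − [v_1,v_7] + [v_1,v_3],
  ∂[v_2,v_6,v_8] = [v_6,v_8] − [v_2,v_8] + [v_2,v_6].
This gives a 27×18 integer matrix of rank 17; reducing to Smith normal form yields diagonal entries (1,1,1,1,1,1,1,1,1,1,1,1,1,1,1,1,1).

Reading off H_k = ker ∂_k / im ∂_{k+1}:

  H_0: rank C_0 − rank ∂_1 = 9 − 8 = 1, and the invariant factors of ∂_1 are all 1, so H_0 ≅ Z.
  H_1: rank ker ∂_1 − rank ∂_2 = (27 − 8) − 17 = 2, and the invariant factors of ∂_2 are all 1, so H_1 ≅ Z^2.
  H_2: rank ker ∂_2 − rank ∂_3 = (18 − 17) − 0 = 1, and there is no ∂_3, so H_2 ≅ Z.

As a check, the Euler characteristic is 9 − 27 + 18 = 0, which agrees with 1 − 2 + 1 = 0.

H_0 = Z,  H_1 = Z^2,  H_2 = Z.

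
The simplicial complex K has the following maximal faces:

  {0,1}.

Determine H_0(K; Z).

H_0 ≅ Z.

Take the total order 0 < 1 on the vertex set. Then K (dimension 1) consists of the simplices:

  0-simplices (2): [0], [1]
  1-simplices (1): [0,1]

giving chain groups C_0 ≅ Z^2, C_1 ≅ Z^1.

Boundary ∂_1: C_1 → C_0 maps an edge to its endpoints' difference, ∂[p,q] = q − p.
As a 2×1 matrix over Z this has rank 1, with invariant factors (1).

Reading off H_k = ker ∂_k / im ∂_{k+1}:

  H_0: rank C_0 − rank ∂_1 = 2 − 1 = 1, and the invariant factors of ∂_1 are all 1, so H_0 ≅ Z.

(K is a triangulation of the 1-simplex.)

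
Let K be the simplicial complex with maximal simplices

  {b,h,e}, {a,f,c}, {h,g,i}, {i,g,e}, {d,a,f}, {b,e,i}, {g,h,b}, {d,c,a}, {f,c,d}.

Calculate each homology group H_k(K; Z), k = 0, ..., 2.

We work with the vertex ordering a < b < c < d < e < f < g < h < i. The simplices of K, each written with vertices in increasing order, are:

  0-simplices (9): a, b, c, d, e, f, g, h, i
  1-simplices (16): ac, ad, af, be, bg, bh, bi, cd, cf, df, eg, eh, ei, gh, gi, hi
  2-simplices (9): acd, acf, adf, beh, bei, bgh, cdf, egi, ghi

Hence C_0 ≅ Z^9, C_1 ≅ Z^16, C_2 ≅ Z^9.

∂_1: C_1 → C_0 sends each edge [p,q] (with p < q) to q − p.
This gives a 9×16 integer matrix of rank 7; reducing to Smith normal form yields diagonal entries (1,1,1,1,1,1,1).

The boundary map ∂_2: C_2 → C_1 sends each 2-simplex [p,q,r] to [q,r] − [p,r] + [p,q]. For instance
  ∂bgh = gh − bh + bg,
  ∂acd = cd − ad + ac.
This gives a 16×9 integer matrix of rank 8; reducing to Smith normal form yields diagonal entries (1,1,1,1,1,1,1,1).

From H_k ≅ ker(∂_k) / im(∂_{k+1}) we obtain:

  H_0: rank C_0 − rank ∂_1 = 9 − 7 = 2, and the invariant factors of ∂_1 are all 1, so H_0 ≅ Z^2.
  H_1: rank ker ∂_1 − rank ∂_2 = (16 − 7) − 8 = 1, and the invariant factors of ∂_2 are all 1, so H_1 ≅ Z.
  H_2: rank ker ∂_2 − rank ∂_3 = (9 − 8) − 0 = 1, and there is no ∂_3, so H_2 ≅ Z.

As a check, the Euler characteristic is 9 − 16 + 9 = 2, which agrees with 2 − 1 + 1 = 2.

H_0 = Z^2,  H_1 = Z,  H_2 = Z.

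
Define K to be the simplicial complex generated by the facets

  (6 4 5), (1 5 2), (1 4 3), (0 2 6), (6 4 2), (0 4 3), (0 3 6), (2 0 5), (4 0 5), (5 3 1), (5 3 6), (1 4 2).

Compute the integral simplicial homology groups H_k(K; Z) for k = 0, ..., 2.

H_0 = Z,  H_1 = Z/2Z,  H_2 = 0.

Take the total order 0 < 1 < 2 < 3 < 4 < 5 < 6 on the vertex set. Then K (dimension 2) consists of the simplices:

  0-simplices (7): [0], [1], [2], [3], [4], [5], [6]
  1-simplices (18): [0,2], [0,3], [0,4], [0,5], [0,6], [1,2], [1,3], [1,4], [1,5], [2,4], [2,5], [2,6], [3,4], [3,5], [3,6], [4,5], [4,6], [5,6]
  2-simplices (12): [0,2,5], [0,2,6], [0,3,4], [0,3,6], [0,4,5], [1,2,4], [1,2,5], [1,3,4], [1,3,5], [2,4,6], [3,5,6], [4,5,6]

Hence C_0 ≅ Z^7, C_1 ≅ Z^18, C_2 ≅ Z^12.

The boundary map ∂_1: C_1 → C_0 maps an edge to its endpoints' difference, ∂[p,q] = q − p.
The resulting 7×18 matrix has rank 6, and its Smith normal form has invariant factors (1,1,1,1,1,1).

The boundary map ∂_2: C_2 → C_1 acts by ∂[p,q,r] = [q,r] − [p,r] + [p,q]. For instance
  ∂[0,2,5] = [2,5] − [0,5] + [0,2],
  ∂[1,2,4] = [2,4] − [1,4] + [1,2].
The 18×12 boundary matrix has rank 12 and Smith normal form diag(1,1,1,1,1,1,1,1,1,1,1,2).

Now H_k = ker ∂_k / im ∂_{k+1}, so:

  H_0: rank C_0 − rank ∂_1 = 7 − 6 = 1, and the invariant factors of ∂_1 are all 1, so H_0 ≅ Z.
  H_1: rank ker ∂_1 − rank ∂_2 = (18 − 6) − 12 = 0, and ∂_2 has invariant factor 2 > 1, so H_1 ≅ Z/2Z.
  H_2: rank ker ∂_2 − rank ∂_3 = (12 − 12) − 0 = 0, and there is no ∂_3, so H_2 ≅ 0.

As a check, the Euler characteristic is 7 − 18 + 12 = 1, which agrees with 1 − 0 + 0 = 1.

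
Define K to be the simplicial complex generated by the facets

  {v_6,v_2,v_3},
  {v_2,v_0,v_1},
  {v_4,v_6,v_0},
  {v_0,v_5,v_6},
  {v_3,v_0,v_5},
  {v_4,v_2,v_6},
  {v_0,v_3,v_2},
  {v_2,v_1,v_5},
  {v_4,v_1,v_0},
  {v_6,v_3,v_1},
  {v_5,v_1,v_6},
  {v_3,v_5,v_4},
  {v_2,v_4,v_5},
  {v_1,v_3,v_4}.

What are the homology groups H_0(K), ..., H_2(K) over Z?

Order the vertices as v_0 < v_1 < v_2 < v_3 < v_4 < v_5 < v_6. Listing each simplex with vertices in this order, K has dimension 2 with simplices:

  0-simplices (7): [v_0], [v_1], [v_2], [v_3], [v_4], [v_5], [v_6]
  1-simplices (21): (21 of them)
  2-simplices (14): (14 of them)

giving chain groups C_0 ≅ Z^7, C_1 ≅ Z^21, C_2 ≅ Z^14.

Boundary ∂_1: C_1 → C_0 maps an edge to its endpoints' difference, ∂[p,q] = q − p. For instance
  ∂[v_2,v_6] = [v_6] − [v_2].
As a 7×21 matrix over Z this has rank 6, with invariant factors (1,1,1,1,1,1).

∂_2: C_2 → C_1 acts by ∂[p,q,r] = [q,r] − [p,r] + [p,q]. For instance
  ∂[v_0,v_4,v_6] = [v_4,v_6] − [v_0,v_6] + [v_0,v_4],
  ∂[v_1,v_3,v_4] = [v_3,v_4] − [v_1,v_4] + [v_1,v_3].
The 21×14 boundary matrix has rank 13 and Smith normal form diag(1,1,1,1,1,1,1,1,1,1,1,1,1).

Now H_k = ker ∂_k / im ∂_{k+1}, so:

  H_0: rank C_0 − rank ∂_1 = 7 − 6 = 1, and the invariant factors of ∂_1 are all 1, so H_0 = Z.
  H_1: rank ker ∂_1 − rank ∂_2 = (21 − 6) − 13 = 2, and the invariant factors of ∂_2 are all 1, so H_1 = Z^2.
  H_2: rank ker ∂_2 − rank ∂_3 = (14 − 13) − 0 = 1, and there is no ∂_3, so H_2 = Z.

As a check, the Euler characteristic is 7 − 21 + 14 = 0, which agrees with 1 − 2 + 1 = 0.

H_0 ≅ Z,  H_1 ≅ Z^2,  H_2 ≅ Z.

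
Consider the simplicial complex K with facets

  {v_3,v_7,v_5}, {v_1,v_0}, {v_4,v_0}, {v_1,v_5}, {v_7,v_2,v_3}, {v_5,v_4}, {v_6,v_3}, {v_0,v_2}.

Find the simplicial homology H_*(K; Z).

Take the total order v_0 < v_1 < v_2 < v_3 < v_4 < v_5 < v_6 < v_7 on the vertex set. Then K (dimension 2) consists of the simplices:

  0-simplices (8): [v_0], [v_1], [v_2], [v_3], [v_4], [v_5], [v_6], [v_7]
  1-simplices (11): [v_0,v_1], [v_0,v_2], [v_0,v_4], [v_1,v_5], [v_2,v_3], [v_2,v_7], [v_3,v_5], [v_3,v_6], [v_3,v_7], [v_4,v_5], [v_5,v_7]
  2-simplices (2): [v_2,v_3,v_7], [v_3,v_5,v_7]

giving chain groups C_0 ≅ Z^8, C_1 ≅ Z^11, C_2 ≅ Z^2.

Boundary ∂_1: C_1 → C_0 sends each edge [p,q] (with p < q) to q − p.
As a 8×11 matrix over Z this has rank 7, with invariant factors (1,1,1,1,1,1,1).

The boundary map ∂_2: C_2 → C_1 maps a triangle to the signed sum of its edges. For instance
  ∂[v_2,v_3,v_7] = [v_3,v_7] − [v_2,v_7] + [v_2,v_3],
  ∂[v_3,v_5,v_7] = [v_5,v_7] − [v_3,v_7] + [v_3,v_5].
The 11×2 boundary matrix has rank 2 and Smith normal form diag(1,1).

Now H_k = ker ∂_k / im ∂_{k+1}, so:

  H_0: rank C_0 − rank ∂_1 = 8 − 7 = 1, and the invariant factors of ∂_1 are all 1, so H_0 = Z.
  H_1: rank ker ∂_1 − rank ∂_2 = (11 − 7) − 2 = 2, and the invariant factors of ∂_2 are all 1, so H_1 = Z^2.
  H_2: rank ker ∂_2 − rank ∂_3 = (2 − 2) − 0 = 0, and there is no ∂_3, so H_2 = 0.

H_0 ≅ Z,  H_1 ≅ Z^2,  H_2 = 0.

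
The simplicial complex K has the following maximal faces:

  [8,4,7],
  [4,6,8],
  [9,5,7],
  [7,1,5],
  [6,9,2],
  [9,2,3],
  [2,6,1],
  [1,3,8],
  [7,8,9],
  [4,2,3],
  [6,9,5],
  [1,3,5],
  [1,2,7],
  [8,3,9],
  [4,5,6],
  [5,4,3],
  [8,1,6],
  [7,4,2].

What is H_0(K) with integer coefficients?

Fix the vertex order 1 < 2 < 3 < 4 < 5 < 6 < 7 < 8 < 9 and write every simplex with vertices in increasing order. Then dim K = 2 and the simplices of K are:

  0-simplices (9): [1], [2], [3], [4], [5], [6], [7], [8], [9]
  1-simplices (27): (27 of them)
  2-simplices (18): [1,2,6], [1,2,7], [1,3,5], [1,3,8], [1,5,7], [1,6,8], [2,3,4], [2,3,9], [2,4,7], [2,6,9], [3,4,5], [3,8,9], [4,5,6], [4,6,8], [4,7,8], [5,6,9], [5,7,9], [7,8,9]

giving chain groups C_0 ≅ Z^9, C_1 ≅ Z^27, C_2 ≅ Z^18.

∂_1: C_1 → C_0 is given by ∂[p,q] = [q] − [p]. For instance
  ∂[2,9] = [9] − [2].
As a 9×27 matrix over Z this has rank 8, with invariant factors (1,1,1,1,1,1,1,1).

Boundary ∂_2: C_2 → C_1 sends each 2-simplex [p,q,r] to [q,r] − [p,r] + [p,q]. For instance
  ∂[2,4,7] = [4,7] − [2,7] + [2,4],
  ∂[2,3,4] = [3,4] − [2,4] + [2,3].
The resulting 27×18 matrix has rank 17, and its Smith normal form has invariant factors (1,1,1,1,1,1,1,1,1,1,1,1,1,1,1,1,1).

Computing H_k = (kernel of ∂_k) / (image of ∂_{k+1}):

  H_0: rank C_0 − rank ∂_1 = 9 − 8 = 1, and the invariant factors of ∂_1 are all 1, so H_0 = Z.

H_0 = Z.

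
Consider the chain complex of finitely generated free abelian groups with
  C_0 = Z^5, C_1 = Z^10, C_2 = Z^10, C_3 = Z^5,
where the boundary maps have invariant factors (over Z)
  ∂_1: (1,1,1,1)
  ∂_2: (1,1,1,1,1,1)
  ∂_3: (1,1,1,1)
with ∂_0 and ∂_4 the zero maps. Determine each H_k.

H_0: b_0 = 5 − 0 − 4 = 1; torsion from ∂_1 factors > 1: none. So H_0 = Z.
H_1: b_1 = 10 − 4 − 6 = 0; torsion from ∂_2 factors > 1: none. So H_1 = 0.
H_2: b_2 = 10 − 6 − 4 = 0; torsion from ∂_3 factors > 1: none. So H_2 = 0.
H_3: b_3 = 5 − 4 − 0 = 1; torsion from ∂_4 factors > 1: none. So H_3 = Z.

H_0 = Z,  H_1 = 0,  H_2 = 0,  H_3 = Z.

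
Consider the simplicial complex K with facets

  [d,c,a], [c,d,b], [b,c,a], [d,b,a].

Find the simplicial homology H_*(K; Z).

Order the vertices as a < b < c < d. Listing each simplex with vertices in this order, K has dimension 2 with simplices:

  0-simplices (4): a, b, c, d
  1-simplices (6): ab, ac, ad, bc, bd, cd
  2-simplices (4): abc, abd, acd, bcd

giving chain groups C_0 ≅ Z^4, C_1 ≅ Z^6, C_2 ≅ Z^4.

The boundary map ∂_1: C_1 → C_0 maps an edge to its endpoints' difference, ∂[p,q] = q − p. For instance
  ∂ab = b − a.
The 4×6 boundary matrix has rank 3 and Smith normal form diag(1,1,1).

The boundary map ∂_2: C_2 → C_1 acts by ∂[p,q,r] = [q,r] − [p,r] + [p,q]. For instance
  ∂acd = cd − ad + ac,
  ∂abd = bd − ad + ab.
The resulting 6×4 matrix has rank 3, and its Smith normal form has invariant factors (1,1,1).

Now H_k = ker ∂_k / im ∂_{k+1}, so:

  H_0: rank C_0 − rank ∂_1 = 4 − 3 = 1, and the invariant factors of ∂_1 are all 1, so H_0 ≅ Z.
  H_1: rank ker ∂_1 − rank ∂_2 = (6 − 3) − 3 = 0, and the invariant factors of ∂_2 are all 1, so H_1 ≅ 0.
  H_2: rank ker ∂_2 − rank ∂_3 = (4 − 3) − 0 = 1, and there is no ∂_3, so H_2 ≅ Z.

H_0 = Z,  H_1 = 0,  H_2 = Z.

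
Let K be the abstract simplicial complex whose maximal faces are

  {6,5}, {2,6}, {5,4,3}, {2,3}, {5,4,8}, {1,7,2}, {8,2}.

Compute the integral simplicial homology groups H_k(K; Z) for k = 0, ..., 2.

Order the vertices as 1 < 2 < 3 < 4 < 5 < 6 < 7 < 8. Listing each simplex with vertices in this order, K has dimension 2 with simplices:

  0-simplices (8): [1], [2], [3], [4], [5], [6], [7], [8]
  1-simplices (12): [1,2], [1,7], [2,3], [2,6], [2,7], [2,8], [3,4], [3,5], [4,5], [4,8], [5,6], [5,8]
  2-simplices (3): [1,2,7], [3,4,5], [4,5,8]

Hence C_0 ≅ Z^8, C_1 ≅ Z^12, C_2 ≅ Z^3.

The boundary map ∂_1: C_1 → C_0 sends each edge [p,q] (with p < q) to q − p.
The resulting 8×12 matrix has rank 7, and its Smith normal form has invariant factors (1,1,1,1,1,1,1).

∂_2: C_2 → C_1 acts by ∂[p,q,r] = [q,r] − [p,r] + [p,q]. For instance
  ∂[1,2,7] = [2,7] − [1,7] + [1,2],
  ∂[3,4,5] = [4,5] − [3,5] + [3,4].
As a 12×3 matrix over Z this has rank 3, with invariant factors (1,1,1).

Reading off H_k = ker ∂_k / im ∂_{k+1}:

  H_0: rank C_0 − rank ∂_1 = 8 − 7 = 1, and the invariant factors of ∂_1 are all 1, so H_0 = Z.
  H_1: rank ker ∂_1 − rank ∂_2 = (12 − 7) − 3 = 2, and the invariant factors of ∂_2 are all 1, so H_1 = Z^2.
  H_2: rank ker ∂_2 − rank ∂_3 = (3 − 3) − 0 = 0, and there is no ∂_3, so H_2 = 0.

H_0 = Z,  H_1 = Z^2,  H_2 = 0.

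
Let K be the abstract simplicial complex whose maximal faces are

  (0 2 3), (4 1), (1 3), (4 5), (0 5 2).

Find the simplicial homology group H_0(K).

Fix the vertex order 0 < 1 < 2 < 3 < 4 < 5 and write every simplex with vertices in increasing order. Then dim K = 2 and the simplices of K are:

  0-simplices (6): [0], [1], [2], [3], [4], [5]
  1-simplices (8): [0,2], [0,3], [0,5], [1,3], [1,4], [2,3], [2,5], [4,5]
  2-simplices (2): [0,2,3], [0,2,5]

Hence C_0 ≅ Z^6, C_1 ≅ Z^8, C_2 ≅ Z^2.

Boundary ∂_1: C_1 → C_0 is given by ∂[p,q] = [q] − [p].
The resulting 6×8 matrix has rank 5, and its Smith normal form has invariant factors (1,1,1,1,1).

∂_2: C_2 → C_1 maps a triangle to the signed sum of its edges. For instance
  ∂[0,2,3] = [2,3] − [0,3] + [0,2],
  ∂[0,2,5] = [2,5] − [0,5] + [0,2].
The resulting 8×2 matrix has rank 2, and its Smith normal form has invariant factors (1,1).

Reading off H_k = ker ∂_k / im ∂_{k+1}:

  H_0: rank C_0 − rank ∂_1 = 6 − 5 = 1, and the invariant factors of ∂_1 are all 1, so H_0 = Z.

H_0 = Z.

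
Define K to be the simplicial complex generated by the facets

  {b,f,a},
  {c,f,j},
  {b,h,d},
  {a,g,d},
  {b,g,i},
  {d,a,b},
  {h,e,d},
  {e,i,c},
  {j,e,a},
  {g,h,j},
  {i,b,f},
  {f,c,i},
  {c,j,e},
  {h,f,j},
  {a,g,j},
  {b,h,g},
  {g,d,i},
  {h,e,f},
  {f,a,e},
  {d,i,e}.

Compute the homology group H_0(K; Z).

H_0 = Z.

K has 10 vertices, 30 edges, 20 triangles.
rank ∂_0 = 0, rank ∂_1 = 9 ⇒ b_0 = 10 − 0 − 9 = 1; all invariant factors of ∂_1 are 1 so no torsion. So H_0 ≅ Z.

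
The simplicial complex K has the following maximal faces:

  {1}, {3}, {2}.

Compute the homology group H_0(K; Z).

H_0 = Z^3.

We work with the vertex ordering 1 < 2 < 3. The simplices of K, each written with vertices in increasing order, are:

  0-simplices (3): [1], [2], [3]

so the chain groups are C_0 ≅ Z^3.

From H_k ≅ ker(∂_k) / im(∂_{k+1}) we obtain:

  H_0: rank C_0 − rank ∂_1 = 3 − 0 = 3, and there is no ∂_1, so H_0 ≅ Z^3.

(K is a triangulation of a set of 3 points.)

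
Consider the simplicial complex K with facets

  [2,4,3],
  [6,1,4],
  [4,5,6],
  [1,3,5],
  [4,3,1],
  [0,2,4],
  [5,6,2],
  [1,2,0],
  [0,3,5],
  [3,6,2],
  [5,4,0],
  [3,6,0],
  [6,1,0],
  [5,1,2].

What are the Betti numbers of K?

Take the total order 0 < 1 < 2 < 3 < 4 < 5 < 6 on the vertex set. Then K (dimension 2) consists of the simplices:

  0-simplices (7): [0], [1], [2], [3], [4], [5], [6]
  1-simplices (21): [0,1], [0,2], [0,3], [0,4], [0,5], [0,6], [1,2], [1,3], [1,4], [1,5], [1,6], [2,3], [2,4], [2,5], [2,6], [3,4], [3,5], [3,6], [4,5], [4,6], [5,6]
  2-simplices (14): [0,1,2], [0,1,6], [0,2,4], [0,3,5], [0,3,6], [0,4,5], [1,2,5], [1,3,4], [1,3,5], [1,4,6], [2,3,4], [2,3,6], [2,5,6], [4,5,6]

Hence C_0 ≅ Z^7, C_1 ≅ Z^21, C_2 ≅ Z^14.

Boundary ∂_1: C_1 → C_0 maps an edge to its endpoints' difference, ∂[p,q] = q − p. For instance
  ∂[1,5] = [5] − [1].
The resulting 7×21 matrix has rank 6, and its Smith normal form has invariant factors (1,1,1,1,1,1).

Boundary ∂_2: C_2 → C_1 acts by ∂[p,q,r] = [q,r] − [p,r] + [p,q]. For instance
  ∂[0,1,6] = [1,6] − [0,6] + [0,1],
  ∂[2,3,6] = [3,6] − [2,6] + [2,3].
As a 21×14 matrix over Z this has rank 13, with invariant factors (1,1,1,1,1,1,1,1,1,1,1,1,1).

From H_k ≅ ker(∂_k) / im(∂_{k+1}) we obtain:

  H_0: rank C_0 − rank ∂_1 = 7 − 6 = 1, and the invariant factors of ∂_1 are all 1, so H_0 = Z.
  H_1: rank ker ∂_1 − rank ∂_2 = (21 − 6) − 13 = 2, and the invariant factors of ∂_2 are all 1, so H_1 = Z^2.
  H_2: rank ker ∂_2 − rank ∂_3 = (14 − 13) − 0 = 1, and there is no ∂_3, so H_2 = Z.

Hence the Betti numbers are b_0 = 1, b_1 = 2, b_2 = 1.

b_0 = 1, b_1 = 2, b_2 = 1.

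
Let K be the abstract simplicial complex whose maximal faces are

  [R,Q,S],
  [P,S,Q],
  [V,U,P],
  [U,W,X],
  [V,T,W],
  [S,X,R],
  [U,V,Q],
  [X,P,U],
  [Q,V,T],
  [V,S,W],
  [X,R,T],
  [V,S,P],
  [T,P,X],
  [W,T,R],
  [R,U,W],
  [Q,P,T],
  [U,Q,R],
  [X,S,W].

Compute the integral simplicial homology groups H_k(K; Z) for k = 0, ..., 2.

H_0 = Z,  H_1 = Z ⊕ Z/2Z,  H_2 = 0.

Take the total order P < Q < R < S < T < U < V < W < X on the vertex set. Then K (dimension 2) consists of the simplices:

  0-simplices (9): P, Q, R, S, T, U, V, W, X
  1-simplices (27): PQ, PS, PT, PU, PV, PX, QR, QS, QT, QU, QV, RS, RT, RU, RW, RX, SV, SW, SX, TV, TW, TX, UV, UW, UX, VW, WX
  2-simplices (18): PQS, PQT, PSV, PTX, PUV, PUX, QRS, QRU, QTV, QUV, RSX, RTW, RTX, RUW, SVW, SWX, TVW, UWX

so the chain groups are C_0 ≅ Z^9, C_1 ≅ Z^27, C_2 ≅ Z^18.

Boundary ∂_1: C_1 → C_0 sends each edge [p,q] (with p < q) to q − p.
As a 9×27 matrix over Z this has rank 8, with invariant factors (1,1,1,1,1,1,1,1).

Boundary ∂_2: C_2 → C_1 acts by ∂[p,q,r] = [q,r] − [p,r] + [p,q]. For instance
  ∂SVW = VW − SW + SV,
  ∂PUX = UX − PX + PU.
As a 27×18 matrix over Z this has rank 18, with invariant factors (1,1,1,1,1,1,1,1,1,1,1,1,1,1,1,1,1,2).

Reading off H_k = ker ∂_k / im ∂_{k+1}:

  H_0: rank C_0 − rank ∂_1 = 9 − 8 = 1, and the invariant factors of ∂_1 are all 1, so H_0 ≅ Z.
  H_1: rank ker ∂_1 − rank ∂_2 = (27 − 8) − 18 = 1, and ∂_2 has invariant factor 2 > 1, so H_1 ≅ Z ⊕ Z/2Z.
  H_2: rank ker ∂_2 − rank ∂_3 = (18 − 18) − 0 = 0, and there is no ∂_3, so H_2 ≅ 0.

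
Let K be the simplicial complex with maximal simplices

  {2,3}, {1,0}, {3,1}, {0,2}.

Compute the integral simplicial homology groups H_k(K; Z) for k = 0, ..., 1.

Order the vertices as 0 < 1 < 2 < 3. Listing each simplex with vertices in this order, K has dimension 1 with simplices:

  0-simplices (4): [0], [1], [2], [3]
  1-simplices (4): [0,1], [0,2], [1,3], [2,3]

Hence C_0 ≅ Z^4, C_1 ≅ Z^4.

Boundary ∂_1: C_1 → C_0 is given by ∂[p,q] = [q] − [p].
The 4×4 boundary matrix has rank 3 and Smith normal form diag(1,1,1).

Computing H_k = (kernel of ∂_k) / (image of ∂_{k+1}):

  H_0: rank C_0 − rank ∂_1 = 4 − 3 = 1, and the invariant factors of ∂_1 are all 1, so H_0 ≅ Z.
  H_1: rank ker ∂_1 − rank ∂_2 = (4 − 3) − 0 = 1, and there is no ∂_2, so H_1 ≅ Z.

(K is a triangulation of the circle S^1.)

H_0 = Z,  H_1 = Z.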